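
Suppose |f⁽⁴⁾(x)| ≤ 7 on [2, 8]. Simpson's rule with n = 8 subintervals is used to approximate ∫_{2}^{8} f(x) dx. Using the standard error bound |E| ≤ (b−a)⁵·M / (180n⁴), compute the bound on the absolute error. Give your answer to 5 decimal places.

0.07383

|E| ≤ (6)⁵·7 / (180·8⁴) = 54432/737280 = 0.07383.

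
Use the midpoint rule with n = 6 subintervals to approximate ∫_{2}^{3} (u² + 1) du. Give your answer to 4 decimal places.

7.3310

h = (3 − 2)/6 = 0.166667.
Midpoints m₁,…,m₆ = 2.083333, 2.25, 2.416667, 2.583333, 2.75, 2.916667.
f(m₁)=5.340278, f(m₂)=6.0625, f(m₃)=6.840278, f(m₄)=7.673611, f(m₅)=8.5625, f(m₆)=9.506944.
h·[f(m₁) + f(m₂) + f(m₃) + f(m₄) + f(m₅) + f(m₆)] = 0.166667·(43.986111) = 7.3310.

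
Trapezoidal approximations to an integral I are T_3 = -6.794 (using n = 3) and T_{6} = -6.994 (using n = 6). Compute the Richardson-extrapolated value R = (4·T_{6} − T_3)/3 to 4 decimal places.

-7.0607

R = (4·T_{6} − T_3) / 3 = (4·(-6.994) − (-6.794))/3 = (-21.182)/3 = -7.0607.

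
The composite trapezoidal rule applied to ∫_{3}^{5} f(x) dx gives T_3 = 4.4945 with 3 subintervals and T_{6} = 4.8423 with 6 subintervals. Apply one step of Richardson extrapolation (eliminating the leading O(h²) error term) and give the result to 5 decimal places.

R = (4·T_{6} − T_3) / 3 = (4·4.8423 − 4.4945)/3 = (14.8747)/3 = 4.95823.

4.95823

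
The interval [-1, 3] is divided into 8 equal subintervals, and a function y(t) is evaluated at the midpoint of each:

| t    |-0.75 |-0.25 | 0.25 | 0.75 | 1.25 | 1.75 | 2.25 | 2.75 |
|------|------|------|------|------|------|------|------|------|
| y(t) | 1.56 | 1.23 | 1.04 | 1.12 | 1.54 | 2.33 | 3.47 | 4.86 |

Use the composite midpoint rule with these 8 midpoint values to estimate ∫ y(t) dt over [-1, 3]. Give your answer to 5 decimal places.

8.57500

h = 0.5, n = 8.
h·[y(m₁) + y(m₂) + y(m₃) + y(m₄) + y(m₅) + y(m₆) + y(m₇) + y(m₈)] = 0.5·(17.15) = 8.57500.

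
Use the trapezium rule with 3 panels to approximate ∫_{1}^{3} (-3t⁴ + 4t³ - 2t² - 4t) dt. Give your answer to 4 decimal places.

-106.7901

h = (3 − 1)/3 = 0.666667.
Nodes t₀,…,t₃ = 1, 1.666667, 2.333333, 3.
f(t) = -3t⁴ + 4t³ - 2t² - 4t: f₀=-5, f₁=-16.851852, f₂=-58.333333, f₃=-165.
(h/2)·[f₀ + 2f₁ + 2f₂ + f₃] = 0.333333·(-320.370370) = -106.7901.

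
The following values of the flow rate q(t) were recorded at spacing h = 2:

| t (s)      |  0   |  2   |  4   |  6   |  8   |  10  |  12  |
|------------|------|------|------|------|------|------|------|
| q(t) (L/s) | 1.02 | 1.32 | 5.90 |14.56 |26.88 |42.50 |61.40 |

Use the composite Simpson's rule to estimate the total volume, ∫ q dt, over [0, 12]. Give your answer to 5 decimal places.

h = 2, n = 6.
(h/3)·[y₀ + 4y₁ + 2y₂ + 4y₃ + 2y₄ + 4y₅ + y₆] = 0.666667·(361.50) = 241.00000.

241.00000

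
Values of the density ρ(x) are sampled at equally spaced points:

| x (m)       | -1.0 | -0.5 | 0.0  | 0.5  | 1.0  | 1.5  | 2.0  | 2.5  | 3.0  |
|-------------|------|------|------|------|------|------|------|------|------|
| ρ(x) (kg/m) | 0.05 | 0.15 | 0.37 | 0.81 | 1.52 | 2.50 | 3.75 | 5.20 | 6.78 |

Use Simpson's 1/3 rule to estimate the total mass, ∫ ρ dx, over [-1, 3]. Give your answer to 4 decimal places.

8.7917

h = 0.5, n = 8.
(h/3)·[y₀ + 4y₁ + 2y₂ + 4y₃ + 2y₄ + 4y₅ + 2y₆ + 4y₇ + y₈] = 0.166667·(52.75) = 8.7917.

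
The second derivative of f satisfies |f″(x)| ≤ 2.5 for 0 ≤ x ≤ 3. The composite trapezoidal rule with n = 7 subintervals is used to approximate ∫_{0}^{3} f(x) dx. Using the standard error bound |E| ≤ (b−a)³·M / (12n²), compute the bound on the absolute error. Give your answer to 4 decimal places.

0.1148

|E| ≤ (3)³·2.5 / (12·7²) = 67.5/588 = 0.1148.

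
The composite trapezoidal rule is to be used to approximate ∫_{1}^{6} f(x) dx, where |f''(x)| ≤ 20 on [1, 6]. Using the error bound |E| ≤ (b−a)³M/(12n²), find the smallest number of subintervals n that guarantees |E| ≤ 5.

7

Need 2500/(12n²) ≤ 5.
n² ≥ 2500/(12·5) = 41.6667 ⇒ n ≥ 6.4550, so the smallest n is 7.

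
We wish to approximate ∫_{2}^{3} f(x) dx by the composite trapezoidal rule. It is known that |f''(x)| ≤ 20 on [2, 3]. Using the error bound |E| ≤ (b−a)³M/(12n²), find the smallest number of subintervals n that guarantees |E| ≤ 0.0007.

49

Need 20/(12n²) ≤ 0.0007.
n² ≥ 20/(12·0.0007) = 2380.95 ⇒ n ≥ 48.7950, so the smallest n is 49.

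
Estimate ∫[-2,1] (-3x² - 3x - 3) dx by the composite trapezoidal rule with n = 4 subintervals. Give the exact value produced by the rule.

h = (1 − (-2))/4 = 0.75.
Nodes x₀,…,x₄ = -2, -1.25, -0.5, 0.25, 1.
f(x) = -3x² - 3x - 3: f₀=-9, f₁=-3.9375, f₂=-2.25, f₃=-3.9375, f₄=-9.
(h/2)·[f₀ + 2f₁ + 2f₂ + 2f₃ + f₄] = 0.375·(-38.25) = -14.34375.

-14.34375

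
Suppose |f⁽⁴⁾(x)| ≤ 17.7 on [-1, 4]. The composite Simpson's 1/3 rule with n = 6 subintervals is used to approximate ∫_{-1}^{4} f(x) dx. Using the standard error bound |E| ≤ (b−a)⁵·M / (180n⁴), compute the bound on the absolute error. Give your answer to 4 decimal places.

0.2371

|E| ≤ (5)⁵·17.7 / (180·6⁴) = 55312.5/233280 = 0.2371.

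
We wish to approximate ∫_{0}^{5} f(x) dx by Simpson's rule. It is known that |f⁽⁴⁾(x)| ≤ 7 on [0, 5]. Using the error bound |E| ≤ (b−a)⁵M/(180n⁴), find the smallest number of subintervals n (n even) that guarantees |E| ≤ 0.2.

6

Need 21875/(180n⁴) ≤ 0.2.
n⁴ ≥ 21875/(180·0.2) = 607.639 ⇒ n ≥ 4.9649, so the smallest even n is 6. (n must be even for Simpson's rule.)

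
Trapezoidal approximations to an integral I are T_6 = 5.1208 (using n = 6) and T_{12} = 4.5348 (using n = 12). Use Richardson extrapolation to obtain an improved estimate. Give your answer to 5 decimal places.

R = (4·T_{12} − T_6) / 3 = (4·4.5348 − 5.1208)/3 = (13.0184)/3 = 4.33947.

4.33947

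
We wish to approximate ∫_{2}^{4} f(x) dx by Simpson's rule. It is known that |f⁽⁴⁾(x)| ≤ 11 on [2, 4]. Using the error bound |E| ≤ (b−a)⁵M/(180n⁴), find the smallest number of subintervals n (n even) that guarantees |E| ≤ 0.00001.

22

Need 352/(180n⁴) ≤ 0.00001.
n⁴ ≥ 352/(180·0.00001) = 195556 ⇒ n ≥ 21.0289, so the smallest even n is 22. (n must be even for Simpson's rule.)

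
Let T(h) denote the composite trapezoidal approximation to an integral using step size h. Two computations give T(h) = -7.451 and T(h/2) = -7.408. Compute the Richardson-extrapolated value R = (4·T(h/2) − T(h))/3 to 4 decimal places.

R = (4·T(h/2) − T(h)) / 3 = (4·(-7.408) − (-7.451))/3 = (-22.181)/3 = -7.3937.

-7.3937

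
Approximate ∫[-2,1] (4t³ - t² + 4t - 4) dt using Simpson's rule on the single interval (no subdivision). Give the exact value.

-36

S = (b−a)/6 · [f(-2) + 4f(-0.5) + f(1)] = 0.5·[(-48) + 4·(-6.75) + 3] = -36.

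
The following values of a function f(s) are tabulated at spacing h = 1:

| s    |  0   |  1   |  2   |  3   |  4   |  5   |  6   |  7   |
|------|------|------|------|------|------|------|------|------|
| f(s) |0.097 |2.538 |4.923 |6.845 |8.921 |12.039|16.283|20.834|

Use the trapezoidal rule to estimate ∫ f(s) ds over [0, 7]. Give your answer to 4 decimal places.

h = 1, n = 7.
(h/2)·[y₀ + 2y₁ + 2y₂ + 2y₃ + 2y₄ + 2y₅ + 2y₆ + y₇] = 0.5·(124.029) = 62.0145.

62.0145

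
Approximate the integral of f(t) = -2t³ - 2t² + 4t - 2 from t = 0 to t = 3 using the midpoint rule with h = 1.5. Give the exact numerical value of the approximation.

h = (3 − 0)/2 = 1.5.
Midpoints m₁,…,m₂ = 0.75, 2.25.
f(m₁)=-0.96875, f(m₂)=-25.90625.
h·[f(m₁) + f(m₂)] = 1.5·(-26.875) = -40.3125.

-40.3125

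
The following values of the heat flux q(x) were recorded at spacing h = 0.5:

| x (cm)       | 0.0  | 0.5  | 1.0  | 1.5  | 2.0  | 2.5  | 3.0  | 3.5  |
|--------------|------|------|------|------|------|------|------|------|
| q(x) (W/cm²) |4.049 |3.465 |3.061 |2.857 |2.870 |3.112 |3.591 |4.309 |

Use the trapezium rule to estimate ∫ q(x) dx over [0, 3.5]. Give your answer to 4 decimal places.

11.5675

h = 0.5, n = 7.
(h/2)·[y₀ + 2y₁ + 2y₂ + 2y₃ + 2y₄ + 2y₅ + 2y₆ + y₇] = 0.25·(46.270) = 11.5675.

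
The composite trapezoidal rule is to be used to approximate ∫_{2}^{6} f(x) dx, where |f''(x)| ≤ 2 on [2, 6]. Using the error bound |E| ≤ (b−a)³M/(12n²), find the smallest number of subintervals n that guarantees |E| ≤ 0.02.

24

Need 128/(12n²) ≤ 0.02.
n² ≥ 128/(12·0.02) = 533.333 ⇒ n ≥ 23.0940, so the smallest n is 24.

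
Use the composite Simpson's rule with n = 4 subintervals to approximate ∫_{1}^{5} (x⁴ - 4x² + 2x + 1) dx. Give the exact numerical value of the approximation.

h = (5 − 1)/4 = 1.
Nodes x₀,…,x₄ = 1, 2, 3, 4, 5.
f(x) = x⁴ - 4x² + 2x + 1: f₀=0, f₁=5, f₂=52, f₃=201, f₄=536.
(h/3)·[f₀ + 4f₁ + 2f₂ + 4f₃ + f₄] = 0.333333·(1464) = 488.

488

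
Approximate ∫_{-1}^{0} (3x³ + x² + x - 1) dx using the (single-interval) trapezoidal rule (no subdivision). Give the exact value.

-2.5

T = (b−a)/2 · [f(-1) + f(0)] = 0.5·[(-4) + (-1)] = -2.5.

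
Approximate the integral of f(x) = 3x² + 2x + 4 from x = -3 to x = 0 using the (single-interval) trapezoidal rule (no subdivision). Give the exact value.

43.5

T = (b−a)/2 · [f(-3) + f(0)] = 1.5·[25 + 4] = 43.5.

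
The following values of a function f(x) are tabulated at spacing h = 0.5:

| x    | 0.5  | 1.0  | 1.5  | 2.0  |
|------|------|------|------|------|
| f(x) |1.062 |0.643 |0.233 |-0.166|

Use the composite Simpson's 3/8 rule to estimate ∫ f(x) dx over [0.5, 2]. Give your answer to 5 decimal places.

h = 0.5, n = 3.
(3h/8)·[y₀ + 3y₁ + 3y₂ + y₃] = 0.1875·(3.524) = 0.66075.

0.66075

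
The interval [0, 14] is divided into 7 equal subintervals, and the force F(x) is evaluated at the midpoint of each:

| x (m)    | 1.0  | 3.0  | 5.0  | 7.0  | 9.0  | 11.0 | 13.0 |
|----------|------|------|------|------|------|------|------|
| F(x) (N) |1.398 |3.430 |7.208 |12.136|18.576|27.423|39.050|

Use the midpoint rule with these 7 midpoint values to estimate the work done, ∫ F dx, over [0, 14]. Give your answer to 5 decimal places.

218.44200

h = 2, n = 7.
h·[y(m₁) + y(m₂) + y(m₃) + y(m₄) + y(m₅) + y(m₆) + y(m₇)] = 2·(109.221) = 218.44200.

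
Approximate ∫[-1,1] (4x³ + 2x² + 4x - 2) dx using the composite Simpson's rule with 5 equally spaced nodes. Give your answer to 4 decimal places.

-2.6667

h = (1 − (-1))/4 = 0.5.
Nodes x₀,…,x₄ = -1, -0.5, 0, 0.5, 1.
f(x) = 4x³ + 2x² + 4x - 2: f₀=-8, f₁=-4, f₂=-2, f₃=1, f₄=8.
(h/3)·[f₀ + 4f₁ + 2f₂ + 4f₃ + f₄] = 0.166667·(-16) = -2.6667.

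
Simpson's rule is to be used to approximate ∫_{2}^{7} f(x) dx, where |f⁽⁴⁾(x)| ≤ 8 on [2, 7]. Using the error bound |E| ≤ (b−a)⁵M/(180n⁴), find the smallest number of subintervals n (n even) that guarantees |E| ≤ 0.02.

10

Need 25000/(180n⁴) ≤ 0.02.
n⁴ ≥ 25000/(180·0.02) = 6944.44 ⇒ n ≥ 9.1287, so the smallest even n is 10. (n must be even for Simpson's rule.)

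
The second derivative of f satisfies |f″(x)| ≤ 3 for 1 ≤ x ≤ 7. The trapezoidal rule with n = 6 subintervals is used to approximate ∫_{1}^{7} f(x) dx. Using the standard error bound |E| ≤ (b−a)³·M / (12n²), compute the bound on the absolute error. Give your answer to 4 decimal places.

1.5000

|E| ≤ (6)³·3 / (12·6²) = 648/432 = 1.5000.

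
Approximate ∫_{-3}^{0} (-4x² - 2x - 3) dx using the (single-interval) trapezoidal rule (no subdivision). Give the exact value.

T = (b−a)/2 · [f(-3) + f(0)] = 1.5·[(-33) + (-3)] = -54.

-54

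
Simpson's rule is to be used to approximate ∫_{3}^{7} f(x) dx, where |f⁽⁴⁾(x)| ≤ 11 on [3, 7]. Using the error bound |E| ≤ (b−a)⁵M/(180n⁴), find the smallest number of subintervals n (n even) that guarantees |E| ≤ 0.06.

Need 11264/(180n⁴) ≤ 0.06.
n⁴ ≥ 11264/(180·0.06) = 1042.96 ⇒ n ≥ 5.6829, so the smallest even n is 6. (n must be even for Simpson's rule.)

6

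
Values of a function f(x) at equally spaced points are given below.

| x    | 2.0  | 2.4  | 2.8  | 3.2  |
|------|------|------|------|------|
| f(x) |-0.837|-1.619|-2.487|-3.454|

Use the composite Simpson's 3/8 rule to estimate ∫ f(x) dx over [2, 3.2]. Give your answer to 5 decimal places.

h = 0.4, n = 3.
(3h/8)·[y₀ + 3y₁ + 3y₂ + y₃] = 0.15·(-16.609) = -2.49135.

-2.49135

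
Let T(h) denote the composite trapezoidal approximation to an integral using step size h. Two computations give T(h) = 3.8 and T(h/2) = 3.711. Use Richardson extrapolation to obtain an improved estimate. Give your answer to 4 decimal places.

R = (4·T(h/2) − T(h)) / 3 = (4·3.711 − 3.8)/3 = (11.044)/3 = 3.6813.

3.6813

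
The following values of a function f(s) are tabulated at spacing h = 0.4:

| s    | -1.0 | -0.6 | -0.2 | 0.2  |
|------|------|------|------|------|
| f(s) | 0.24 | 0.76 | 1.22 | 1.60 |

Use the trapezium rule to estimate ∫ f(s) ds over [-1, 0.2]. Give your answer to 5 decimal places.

h = 0.4, n = 3.
(h/2)·[y₀ + 2y₁ + 2y₂ + y₃] = 0.2·(5.80) = 1.16000.

1.16000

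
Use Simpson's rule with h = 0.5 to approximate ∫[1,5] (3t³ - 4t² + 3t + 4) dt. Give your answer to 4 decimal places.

354.6667

h = (5 − 1)/8 = 0.5.
Nodes t₀,…,t₈ = 1, 1.5, 2, 2.5, 3, 3.5, 4, 4.5, 5.
f(t) = 3t³ - 4t² + 3t + 4: f₀=6, f₁=9.625, f₂=18, f₃=33.375, f₄=58, f₅=94.125, f₆=144, f₇=209.875, f₈=294.
(h/3)·[f₀ + 4f₁ + 2f₂ + 4f₃ + 2f₄ + 4f₅ + 2f₆ + 4f₇ + f₈] = 0.166667·(2128) = 354.6667.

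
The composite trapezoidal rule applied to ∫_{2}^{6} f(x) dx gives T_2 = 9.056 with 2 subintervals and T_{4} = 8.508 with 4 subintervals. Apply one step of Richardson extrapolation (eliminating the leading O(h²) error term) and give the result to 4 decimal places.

R = (4·T_{4} − T_2) / 3 = (4·8.508 − 9.056)/3 = (24.976)/3 = 8.3253.

8.3253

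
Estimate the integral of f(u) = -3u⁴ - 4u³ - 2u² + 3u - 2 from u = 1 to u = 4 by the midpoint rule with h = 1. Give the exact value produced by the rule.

h = (4 − 1)/3 = 1.
Midpoints m₁,…,m₃ = 1.5, 2.5, 3.5.
f(m₁)=-30.6875, f(m₂)=-186.6875, f(m₃)=-637.6875.
h·[f(m₁) + f(m₂) + f(m₃)] = 1·(-855.0625) = -855.0625.

-855.0625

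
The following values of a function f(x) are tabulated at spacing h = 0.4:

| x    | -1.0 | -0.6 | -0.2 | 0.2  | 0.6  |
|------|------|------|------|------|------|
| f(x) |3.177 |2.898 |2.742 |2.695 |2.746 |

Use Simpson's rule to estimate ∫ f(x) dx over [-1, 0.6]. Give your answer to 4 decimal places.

4.5039

h = 0.4, n = 4.
(h/3)·[y₀ + 4y₁ + 2y₂ + 4y₃ + y₄] = 0.133333·(33.779) = 4.5039.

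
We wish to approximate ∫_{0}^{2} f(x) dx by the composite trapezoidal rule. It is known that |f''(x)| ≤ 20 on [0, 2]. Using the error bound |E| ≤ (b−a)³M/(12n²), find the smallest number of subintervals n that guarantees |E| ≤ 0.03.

22

Need 160/(12n²) ≤ 0.03.
n² ≥ 160/(12·0.03) = 444.444 ⇒ n ≥ 21.0819, so the smallest n is 22.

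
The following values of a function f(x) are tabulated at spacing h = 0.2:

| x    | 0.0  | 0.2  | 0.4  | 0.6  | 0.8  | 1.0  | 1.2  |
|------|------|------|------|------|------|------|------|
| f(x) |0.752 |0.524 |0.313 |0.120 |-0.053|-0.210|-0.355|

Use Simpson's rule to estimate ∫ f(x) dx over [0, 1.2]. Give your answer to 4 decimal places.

h = 0.2, n = 6.
(h/3)·[y₀ + 4y₁ + 2y₂ + 4y₃ + 2y₄ + 4y₅ + y₆] = 0.066667·(2.653) = 0.1769.

0.1769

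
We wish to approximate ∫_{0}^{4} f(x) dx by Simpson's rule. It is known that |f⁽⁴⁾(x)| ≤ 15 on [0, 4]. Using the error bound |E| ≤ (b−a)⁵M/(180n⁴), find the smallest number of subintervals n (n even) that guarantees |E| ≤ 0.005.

12

Need 15360/(180n⁴) ≤ 0.005.
n⁴ ≥ 15360/(180·0.005) = 17066.7 ⇒ n ≥ 11.4298, so the smallest even n is 12. (n must be even for Simpson's rule.)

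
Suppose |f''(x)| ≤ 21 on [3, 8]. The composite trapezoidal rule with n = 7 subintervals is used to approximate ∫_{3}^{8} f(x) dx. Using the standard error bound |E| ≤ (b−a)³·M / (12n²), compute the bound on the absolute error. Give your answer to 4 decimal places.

|E| ≤ (5)³·21 / (12·7²) = 2625/588 = 4.4643.

4.4643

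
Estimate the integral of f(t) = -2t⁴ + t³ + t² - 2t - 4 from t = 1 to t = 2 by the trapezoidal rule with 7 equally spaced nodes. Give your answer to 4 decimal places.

-13.4208

h = (2 − 1)/6 = 0.166667.
Nodes t₀,…,t₆ = 1, 1.166667, 1.333333, 1.5, 1.666667, 1.833333, 2.
f(t) = -2t⁴ + t³ + t² - 2t - 4: f₀=-6, f₁=-7.089506, f₂=-8.839506, f₃=-11.5, f₄=-15.358025, f₅=-20.737654, f₆=-28.
(h/2)·[f₀ + 2f₁ + 2f₂ + 2f₃ + 2f₄ + 2f₅ + f₆] = 0.083333·(-161.049383) = -13.4208.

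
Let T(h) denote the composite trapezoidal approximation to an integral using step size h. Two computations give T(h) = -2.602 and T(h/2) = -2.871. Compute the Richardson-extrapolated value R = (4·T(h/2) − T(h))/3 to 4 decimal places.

R = (4·T(h/2) − T(h)) / 3 = (4·(-2.871) − (-2.602))/3 = (-8.882)/3 = -2.9607.

-2.9607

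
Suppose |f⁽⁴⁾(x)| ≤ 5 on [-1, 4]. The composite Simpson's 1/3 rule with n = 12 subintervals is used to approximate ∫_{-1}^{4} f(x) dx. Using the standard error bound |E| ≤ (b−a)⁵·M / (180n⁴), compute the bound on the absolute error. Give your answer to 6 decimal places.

0.004186

|E| ≤ (5)⁵·5 / (180·12⁴) = 15625/3732480 = 0.004186.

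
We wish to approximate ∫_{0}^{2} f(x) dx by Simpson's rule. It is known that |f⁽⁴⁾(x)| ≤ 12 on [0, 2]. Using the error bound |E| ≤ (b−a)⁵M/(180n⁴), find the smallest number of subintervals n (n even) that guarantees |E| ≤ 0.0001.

14

Need 384/(180n⁴) ≤ 0.0001.
n⁴ ≥ 384/(180·0.0001) = 21333.3 ⇒ n ≥ 12.0855, so the smallest even n is 14. (n must be even for Simpson's rule.)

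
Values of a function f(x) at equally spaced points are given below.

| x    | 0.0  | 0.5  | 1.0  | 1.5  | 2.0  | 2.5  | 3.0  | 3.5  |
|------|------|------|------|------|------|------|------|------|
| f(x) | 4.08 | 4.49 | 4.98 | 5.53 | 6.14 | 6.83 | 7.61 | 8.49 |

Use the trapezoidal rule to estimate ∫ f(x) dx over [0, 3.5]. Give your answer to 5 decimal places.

h = 0.5, n = 7.
(h/2)·[y₀ + 2y₁ + 2y₂ + 2y₃ + 2y₄ + 2y₅ + 2y₆ + y₇] = 0.25·(83.73) = 20.93250.

20.93250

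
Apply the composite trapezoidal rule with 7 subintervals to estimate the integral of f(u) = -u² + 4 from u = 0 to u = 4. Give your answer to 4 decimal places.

-5.5510

h = (4 − 0)/7 = 0.571429.
Nodes u₀,…,u₇ = 0, 0.571429, 1.142857, 1.714286, 2.285714, 2.857143, 3.428571, 4.
f(u) = -u² + 4: f₀=4, f₁=3.673469, f₂=2.693878, f₃=1.061224, f₄=-1.224490, f₅=-4.163265, f₆=-7.755102, f₇=-12.
(h/2)·[f₀ + 2f₁ + 2f₂ + 2f₃ + 2f₄ + 2f₅ + 2f₆ + f₇] = 0.285714·(-19.428571) = -5.5510.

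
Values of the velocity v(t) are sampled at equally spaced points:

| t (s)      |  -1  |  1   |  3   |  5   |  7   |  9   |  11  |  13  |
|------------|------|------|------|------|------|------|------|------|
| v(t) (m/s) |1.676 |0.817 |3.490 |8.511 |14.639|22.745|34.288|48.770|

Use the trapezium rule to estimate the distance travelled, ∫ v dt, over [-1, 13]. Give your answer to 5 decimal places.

219.42600

h = 2, n = 7.
(h/2)·[y₀ + 2y₁ + 2y₂ + 2y₃ + 2y₄ + 2y₅ + 2y₆ + y₇] = 1·(219.426) = 219.42600.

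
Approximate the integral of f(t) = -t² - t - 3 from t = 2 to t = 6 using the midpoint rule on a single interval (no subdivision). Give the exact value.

-92

M = (b−a)·f(4) = 4·(-23) = -92.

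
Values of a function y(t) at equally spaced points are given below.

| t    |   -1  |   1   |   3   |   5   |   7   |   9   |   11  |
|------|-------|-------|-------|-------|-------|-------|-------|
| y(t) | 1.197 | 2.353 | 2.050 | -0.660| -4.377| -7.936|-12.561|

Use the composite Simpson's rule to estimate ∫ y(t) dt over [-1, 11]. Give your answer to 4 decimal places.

-27.3267

h = 2, n = 6.
(h/3)·[y₀ + 4y₁ + 2y₂ + 4y₃ + 2y₄ + 4y₅ + y₆] = 0.666667·(-40.990) = -27.3267.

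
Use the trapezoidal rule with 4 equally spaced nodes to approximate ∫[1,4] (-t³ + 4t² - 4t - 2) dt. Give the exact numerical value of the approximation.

-17.5

h = (4 − 1)/3 = 1.
Nodes t₀,…,t₃ = 1, 2, 3, 4.
f(t) = -t³ + 4t² - 4t - 2: f₀=-3, f₁=-2, f₂=-5, f₃=-18.
(h/2)·[f₀ + 2f₁ + 2f₂ + f₃] = 0.5·(-35) = -17.5.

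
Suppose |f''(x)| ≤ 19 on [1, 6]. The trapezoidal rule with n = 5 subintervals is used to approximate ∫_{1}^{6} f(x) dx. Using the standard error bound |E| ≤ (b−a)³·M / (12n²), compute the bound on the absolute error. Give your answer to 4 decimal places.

|E| ≤ (5)³·19 / (12·5²) = 2375/300 = 7.9167.

7.9167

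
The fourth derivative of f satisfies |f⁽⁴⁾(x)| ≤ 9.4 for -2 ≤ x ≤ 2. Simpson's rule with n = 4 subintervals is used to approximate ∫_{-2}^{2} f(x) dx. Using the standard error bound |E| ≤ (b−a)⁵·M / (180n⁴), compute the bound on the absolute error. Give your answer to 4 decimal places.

0.2089

|E| ≤ (4)⁵·9.4 / (180·4⁴) = 9625.6/46080 = 0.2089.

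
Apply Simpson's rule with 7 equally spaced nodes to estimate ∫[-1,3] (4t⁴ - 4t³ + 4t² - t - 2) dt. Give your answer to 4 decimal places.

h = (3 − (-1))/6 = 0.666667.
Nodes t₀,…,t₆ = -1, -0.333333, 0.333333, 1, 1.666667, 2.333333, 3.
f(t) = 4t⁴ - 4t³ + 4t² - t - 2: f₀=11, f₁=-1.024691, f₂=-1.987654, f₃=1, f₄=19.790123, f₅=85.197531, f₆=247.
(h/3)·[f₀ + 4f₁ + 2f₂ + 4f₃ + 2f₄ + 4f₅ + f₆] = 0.222222·(634.296296) = 140.9547.

140.9547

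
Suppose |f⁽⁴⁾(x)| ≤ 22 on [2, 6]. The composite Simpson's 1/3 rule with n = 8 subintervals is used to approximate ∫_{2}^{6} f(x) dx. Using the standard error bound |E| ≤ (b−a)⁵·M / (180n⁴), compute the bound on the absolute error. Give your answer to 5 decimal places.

0.03056

|E| ≤ (4)⁵·22 / (180·8⁴) = 22528/737280 = 0.03056.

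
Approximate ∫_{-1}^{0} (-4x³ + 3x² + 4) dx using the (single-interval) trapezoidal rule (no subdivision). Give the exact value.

7.5

T = (b−a)/2 · [f(-1) + f(0)] = 0.5·[11 + 4] = 7.5.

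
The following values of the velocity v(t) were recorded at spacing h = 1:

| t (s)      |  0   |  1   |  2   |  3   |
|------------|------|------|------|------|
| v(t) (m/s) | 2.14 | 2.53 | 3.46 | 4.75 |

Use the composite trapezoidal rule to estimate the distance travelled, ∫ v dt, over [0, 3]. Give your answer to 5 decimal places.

9.43500

h = 1, n = 3.
(h/2)·[y₀ + 2y₁ + 2y₂ + y₃] = 0.5·(18.87) = 9.43500.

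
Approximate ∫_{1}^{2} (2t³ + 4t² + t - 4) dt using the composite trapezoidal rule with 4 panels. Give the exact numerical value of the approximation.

h = (2 − 1)/4 = 0.25.
Nodes t₀,…,t₄ = 1, 1.25, 1.5, 1.75, 2.
f(t) = 2t³ + 4t² + t - 4: f₀=3, f₁=7.40625, f₂=13.25, f₃=20.71875, f₄=30.
(h/2)·[f₀ + 2f₁ + 2f₂ + 2f₃ + f₄] = 0.125·(115.75) = 14.46875.

14.46875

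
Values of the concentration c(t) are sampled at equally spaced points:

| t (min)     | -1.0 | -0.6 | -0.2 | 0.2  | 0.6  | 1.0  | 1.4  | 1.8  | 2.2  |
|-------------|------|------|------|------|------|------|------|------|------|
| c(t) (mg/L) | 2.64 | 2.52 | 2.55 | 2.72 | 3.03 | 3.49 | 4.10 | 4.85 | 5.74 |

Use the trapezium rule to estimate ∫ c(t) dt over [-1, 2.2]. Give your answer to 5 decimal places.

10.98000

h = 0.4, n = 8.
(h/2)·[y₀ + 2y₁ + 2y₂ + 2y₃ + 2y₄ + 2y₅ + 2y₆ + 2y₇ + y₈] = 0.2·(54.90) = 10.98000.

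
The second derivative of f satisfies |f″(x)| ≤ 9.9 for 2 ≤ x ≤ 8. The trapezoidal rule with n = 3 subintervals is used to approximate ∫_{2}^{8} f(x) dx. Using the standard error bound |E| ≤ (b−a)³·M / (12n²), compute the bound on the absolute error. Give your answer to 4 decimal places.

|E| ≤ (6)³·9.9 / (12·3²) = 2138.4/108 = 19.8000.

19.8000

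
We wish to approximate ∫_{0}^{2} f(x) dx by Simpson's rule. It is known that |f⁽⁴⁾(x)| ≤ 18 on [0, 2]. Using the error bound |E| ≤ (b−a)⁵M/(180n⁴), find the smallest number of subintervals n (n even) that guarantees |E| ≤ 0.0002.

12

Need 576/(180n⁴) ≤ 0.0002.
n⁴ ≥ 576/(180·0.0002) = 16000 ⇒ n ≥ 11.2468, so the smallest even n is 12. (n must be even for Simpson's rule.)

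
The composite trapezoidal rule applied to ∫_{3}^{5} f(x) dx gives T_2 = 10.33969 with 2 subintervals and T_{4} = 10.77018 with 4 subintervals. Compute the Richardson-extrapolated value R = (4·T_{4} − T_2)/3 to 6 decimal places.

10.913677

R = (4·T_{4} − T_2) / 3 = (4·10.77018 − 10.33969)/3 = (32.74103)/3 = 10.913677.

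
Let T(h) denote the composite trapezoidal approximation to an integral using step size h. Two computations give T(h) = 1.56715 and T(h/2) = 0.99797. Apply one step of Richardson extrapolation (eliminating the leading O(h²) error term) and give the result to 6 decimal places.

0.808243

R = (4·T(h/2) − T(h)) / 3 = (4·0.99797 − 1.56715)/3 = (2.42473)/3 = 0.808243.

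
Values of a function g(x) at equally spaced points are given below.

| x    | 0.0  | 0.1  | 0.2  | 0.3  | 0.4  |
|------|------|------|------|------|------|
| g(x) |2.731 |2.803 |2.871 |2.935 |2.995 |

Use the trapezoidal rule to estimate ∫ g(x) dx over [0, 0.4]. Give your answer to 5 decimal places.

1.14720

h = 0.1, n = 4.
(h/2)·[y₀ + 2y₁ + 2y₂ + 2y₃ + y₄] = 0.05·(22.944) = 1.14720.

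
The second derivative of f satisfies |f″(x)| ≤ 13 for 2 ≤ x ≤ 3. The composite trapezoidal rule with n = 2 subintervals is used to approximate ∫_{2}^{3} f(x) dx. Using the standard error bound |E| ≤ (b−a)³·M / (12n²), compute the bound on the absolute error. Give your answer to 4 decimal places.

|E| ≤ (1)³·13 / (12·2²) = 13/48 = 0.2708.

0.2708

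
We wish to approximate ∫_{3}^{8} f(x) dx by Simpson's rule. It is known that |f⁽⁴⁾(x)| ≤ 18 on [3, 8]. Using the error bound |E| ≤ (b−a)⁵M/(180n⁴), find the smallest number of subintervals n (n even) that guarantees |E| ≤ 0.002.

20

Need 56250/(180n⁴) ≤ 0.002.
n⁴ ≥ 56250/(180·0.002) = 156250 ⇒ n ≥ 19.8818, so the smallest even n is 20. (n must be even for Simpson's rule.)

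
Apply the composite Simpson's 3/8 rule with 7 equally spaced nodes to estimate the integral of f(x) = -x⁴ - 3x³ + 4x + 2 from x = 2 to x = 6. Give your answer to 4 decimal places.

h = (6 − 2)/6 = 0.666667.
Nodes x₀,…,x₆ = 2, 2.666667, 3.333333, 4, 4.666667, 5.333333, 6.
f(x) = -x⁴ - 3x³ + 4x + 2: f₀=-30, f₁=-94.790123, f₂=-219.234568, f₃=-430, f₄=-758.493827, f₅=-1240.864198, f₆=-1918.
(3h/8)·[f₀ + 3f₁ + 3f₂ + 2f₃ + 3f₄ + 3f₅ + f₆] = 0.25·(-9748.148148) = -2437.0370.

-2437.0370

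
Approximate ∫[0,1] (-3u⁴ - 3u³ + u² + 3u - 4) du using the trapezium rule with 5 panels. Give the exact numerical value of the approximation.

h = (1 − 0)/5 = 0.2.
Nodes u₀,…,u₅ = 0, 0.2, 0.4, 0.6, 0.8, 1.
f(u) = -3u⁴ - 3u³ + u² + 3u - 4: f₀=-4, f₁=-3.3888, f₂=-2.9088, f₃=-2.8768, f₄=-3.7248, f₅=-6.
(h/2)·[f₀ + 2f₁ + 2f₂ + 2f₃ + 2f₄ + f₅] = 0.1·(-35.7984) = -3.57984.

-3.57984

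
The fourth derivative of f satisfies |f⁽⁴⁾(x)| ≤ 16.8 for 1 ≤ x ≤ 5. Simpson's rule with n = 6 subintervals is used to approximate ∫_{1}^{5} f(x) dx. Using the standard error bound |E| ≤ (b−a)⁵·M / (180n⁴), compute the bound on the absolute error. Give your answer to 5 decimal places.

0.07374

|E| ≤ (4)⁵·16.8 / (180·6⁴) = 17203.2/233280 = 0.07374.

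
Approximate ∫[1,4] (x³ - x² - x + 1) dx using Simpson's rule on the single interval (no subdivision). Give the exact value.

S = (b−a)/6 · [f(1) + 4f(2.5) + f(4)] = 0.5·[0 + 4·7.875 + 45] = 38.25.

38.25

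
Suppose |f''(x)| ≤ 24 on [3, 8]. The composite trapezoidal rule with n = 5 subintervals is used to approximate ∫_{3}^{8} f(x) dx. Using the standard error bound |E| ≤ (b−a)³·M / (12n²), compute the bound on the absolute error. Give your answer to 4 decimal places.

10.0000

|E| ≤ (5)³·24 / (12·5²) = 3000/300 = 10.0000.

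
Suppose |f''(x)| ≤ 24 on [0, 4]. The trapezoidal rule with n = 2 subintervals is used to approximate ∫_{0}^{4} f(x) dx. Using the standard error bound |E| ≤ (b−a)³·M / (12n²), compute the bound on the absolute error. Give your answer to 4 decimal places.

32.0000

|E| ≤ (4)³·24 / (12·2²) = 1536/48 = 32.0000.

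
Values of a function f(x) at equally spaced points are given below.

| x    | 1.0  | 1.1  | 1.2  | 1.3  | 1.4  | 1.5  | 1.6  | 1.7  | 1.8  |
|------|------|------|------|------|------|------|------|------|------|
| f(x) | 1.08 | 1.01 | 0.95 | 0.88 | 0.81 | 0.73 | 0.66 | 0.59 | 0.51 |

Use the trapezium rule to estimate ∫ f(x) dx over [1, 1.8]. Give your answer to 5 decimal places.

0.64250

h = 0.1, n = 8.
(h/2)·[y₀ + 2y₁ + 2y₂ + 2y₃ + 2y₄ + 2y₅ + 2y₆ + 2y₇ + y₈] = 0.05·(12.85) = 0.64250.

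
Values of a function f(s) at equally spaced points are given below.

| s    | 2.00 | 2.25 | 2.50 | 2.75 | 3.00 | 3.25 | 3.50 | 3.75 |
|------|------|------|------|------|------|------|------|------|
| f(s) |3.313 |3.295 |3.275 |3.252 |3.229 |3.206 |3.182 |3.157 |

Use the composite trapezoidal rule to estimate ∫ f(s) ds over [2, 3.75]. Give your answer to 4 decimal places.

h = 0.25, n = 7.
(h/2)·[y₀ + 2y₁ + 2y₂ + 2y₃ + 2y₄ + 2y₅ + 2y₆ + y₇] = 0.125·(45.348) = 5.6685.

5.6685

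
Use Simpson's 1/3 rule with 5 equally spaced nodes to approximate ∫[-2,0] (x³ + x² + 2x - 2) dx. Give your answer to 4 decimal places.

-9.3333

h = (0 − (-2))/4 = 0.5.
Nodes x₀,…,x₄ = -2, -1.5, -1, -0.5, 0.
f(x) = x³ + x² + 2x - 2: f₀=-10, f₁=-6.125, f₂=-4, f₃=-2.875, f₄=-2.
(h/3)·[f₀ + 4f₁ + 2f₂ + 4f₃ + f₄] = 0.166667·(-56) = -9.3333.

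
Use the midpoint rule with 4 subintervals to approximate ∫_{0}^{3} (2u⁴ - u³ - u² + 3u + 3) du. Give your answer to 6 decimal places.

86.216309

h = (3 − 0)/4 = 0.75.
Midpoints m₁,…,m₄ = 0.375, 1.125, 1.875, 2.625.
f(m₁)=3.97119140625, f(m₂)=6.88916015625, f(m₃)=23.23681640625, f(m₄)=80.85791015625.
h·[f(m₁) + f(m₂) + f(m₃) + f(m₄)] = 0.75·(114.955078125) = 86.216309.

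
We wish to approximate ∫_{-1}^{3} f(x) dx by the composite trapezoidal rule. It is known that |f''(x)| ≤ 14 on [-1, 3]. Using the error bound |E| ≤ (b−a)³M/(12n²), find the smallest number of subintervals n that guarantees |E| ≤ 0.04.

Need 896/(12n²) ≤ 0.04.
n² ≥ 896/(12·0.04) = 1866.67 ⇒ n ≥ 43.2049, so the smallest n is 44.

44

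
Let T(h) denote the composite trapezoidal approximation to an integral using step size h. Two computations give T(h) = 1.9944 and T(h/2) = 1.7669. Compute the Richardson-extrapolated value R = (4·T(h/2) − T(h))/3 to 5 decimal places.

1.69107

R = (4·T(h/2) − T(h)) / 3 = (4·1.7669 − 1.9944)/3 = (5.0732)/3 = 1.69107.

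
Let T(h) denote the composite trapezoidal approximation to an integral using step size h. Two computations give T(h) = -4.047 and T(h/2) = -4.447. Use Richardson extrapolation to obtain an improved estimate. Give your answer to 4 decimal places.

R = (4·T(h/2) − T(h)) / 3 = (4·(-4.447) − (-4.047))/3 = (-13.741)/3 = -4.5803.

-4.5803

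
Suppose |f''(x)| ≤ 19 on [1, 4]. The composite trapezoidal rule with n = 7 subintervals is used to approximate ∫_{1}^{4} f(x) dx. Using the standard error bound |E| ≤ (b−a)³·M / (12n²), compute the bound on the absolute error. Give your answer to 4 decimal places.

0.8724

|E| ≤ (3)³·19 / (12·7²) = 513/588 = 0.8724.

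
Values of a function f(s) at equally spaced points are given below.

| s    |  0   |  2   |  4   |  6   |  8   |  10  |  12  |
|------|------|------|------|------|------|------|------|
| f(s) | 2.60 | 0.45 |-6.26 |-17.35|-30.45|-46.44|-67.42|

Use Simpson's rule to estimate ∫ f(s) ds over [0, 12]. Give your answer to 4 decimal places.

h = 2, n = 6.
(h/3)·[y₀ + 4y₁ + 2y₂ + 4y₃ + 2y₄ + 4y₅ + y₆] = 0.666667·(-391.60) = -261.0667.

-261.0667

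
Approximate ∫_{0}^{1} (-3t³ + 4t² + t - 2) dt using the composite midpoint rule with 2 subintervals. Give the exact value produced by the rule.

h = (1 − 0)/2 = 0.5.
Midpoints m₁,…,m₂ = 0.25, 0.75.
f(m₁)=-1.546875, f(m₂)=-0.265625.
h·[f(m₁) + f(m₂)] = 0.5·(-1.8125) = -0.90625.

-0.90625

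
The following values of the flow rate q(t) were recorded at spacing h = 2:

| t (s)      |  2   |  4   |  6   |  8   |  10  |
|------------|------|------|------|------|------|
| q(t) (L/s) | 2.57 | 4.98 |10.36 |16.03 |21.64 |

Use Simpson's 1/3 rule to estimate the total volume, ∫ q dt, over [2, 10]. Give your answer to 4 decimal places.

85.9800

h = 2, n = 4.
(h/3)·[y₀ + 4y₁ + 2y₂ + 4y₃ + y₄] = 0.666667·(128.97) = 85.9800.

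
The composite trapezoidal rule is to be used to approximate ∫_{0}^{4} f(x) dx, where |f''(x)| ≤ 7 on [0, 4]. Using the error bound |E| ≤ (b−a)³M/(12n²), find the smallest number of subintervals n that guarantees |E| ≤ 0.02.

Need 448/(12n²) ≤ 0.02.
n² ≥ 448/(12·0.02) = 1866.67 ⇒ n ≥ 43.2049, so the smallest n is 44.

44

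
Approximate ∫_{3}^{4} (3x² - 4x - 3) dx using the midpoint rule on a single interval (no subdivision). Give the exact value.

19.75

M = (b−a)·f(3.5) = 1·(19.75) = 19.75.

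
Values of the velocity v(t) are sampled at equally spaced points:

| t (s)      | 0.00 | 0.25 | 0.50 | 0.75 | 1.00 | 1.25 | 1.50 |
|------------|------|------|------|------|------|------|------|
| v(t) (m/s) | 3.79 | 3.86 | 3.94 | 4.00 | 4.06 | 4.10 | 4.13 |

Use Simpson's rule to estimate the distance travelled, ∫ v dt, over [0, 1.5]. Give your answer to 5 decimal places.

h = 0.25, n = 6.
(h/3)·[y₀ + 4y₁ + 2y₂ + 4y₃ + 2y₄ + 4y₅ + y₆] = 0.083333·(71.76) = 5.98000.

5.98000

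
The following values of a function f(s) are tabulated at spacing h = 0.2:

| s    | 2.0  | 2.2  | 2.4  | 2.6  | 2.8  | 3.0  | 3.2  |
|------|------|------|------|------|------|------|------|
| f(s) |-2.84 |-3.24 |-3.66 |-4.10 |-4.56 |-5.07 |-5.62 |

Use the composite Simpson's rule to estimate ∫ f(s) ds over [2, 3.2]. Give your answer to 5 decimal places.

h = 0.2, n = 6.
(h/3)·[y₀ + 4y₁ + 2y₂ + 4y₃ + 2y₄ + 4y₅ + y₆] = 0.066667·(-74.54) = -4.96933.

-4.96933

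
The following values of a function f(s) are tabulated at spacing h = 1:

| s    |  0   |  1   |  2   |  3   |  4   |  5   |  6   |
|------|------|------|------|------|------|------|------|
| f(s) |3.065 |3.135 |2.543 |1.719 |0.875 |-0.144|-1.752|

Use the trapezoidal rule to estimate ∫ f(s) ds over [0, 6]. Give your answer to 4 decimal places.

8.7845

h = 1, n = 6.
(h/2)·[y₀ + 2y₁ + 2y₂ + 2y₃ + 2y₄ + 2y₅ + y₆] = 0.5·(17.569) = 8.7845.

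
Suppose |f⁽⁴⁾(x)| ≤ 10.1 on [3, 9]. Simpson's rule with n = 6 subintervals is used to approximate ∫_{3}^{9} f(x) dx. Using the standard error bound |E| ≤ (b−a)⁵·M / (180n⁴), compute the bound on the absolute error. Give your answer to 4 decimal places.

0.3367

|E| ≤ (6)⁵·10.1 / (180·6⁴) = 78537.6/233280 = 0.3367.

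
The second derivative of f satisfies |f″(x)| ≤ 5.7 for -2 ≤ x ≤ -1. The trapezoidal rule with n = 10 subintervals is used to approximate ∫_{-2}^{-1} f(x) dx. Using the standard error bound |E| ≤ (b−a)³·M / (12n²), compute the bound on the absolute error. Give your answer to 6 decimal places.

|E| ≤ (1)³·5.7 / (12·10²) = 5.7/1200 = 0.004750.

0.004750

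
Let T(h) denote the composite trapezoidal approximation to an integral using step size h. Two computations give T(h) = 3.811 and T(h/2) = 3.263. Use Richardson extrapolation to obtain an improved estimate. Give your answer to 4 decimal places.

3.0803

R = (4·T(h/2) − T(h)) / 3 = (4·3.263 − 3.811)/3 = (9.241)/3 = 3.0803.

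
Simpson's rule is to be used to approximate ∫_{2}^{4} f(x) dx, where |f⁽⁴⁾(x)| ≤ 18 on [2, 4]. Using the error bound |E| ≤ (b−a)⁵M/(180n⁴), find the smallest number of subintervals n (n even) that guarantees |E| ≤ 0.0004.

Need 576/(180n⁴) ≤ 0.0004.
n⁴ ≥ 576/(180·0.0004) = 8000 ⇒ n ≥ 9.4574, so the smallest even n is 10. (n must be even for Simpson's rule.)

10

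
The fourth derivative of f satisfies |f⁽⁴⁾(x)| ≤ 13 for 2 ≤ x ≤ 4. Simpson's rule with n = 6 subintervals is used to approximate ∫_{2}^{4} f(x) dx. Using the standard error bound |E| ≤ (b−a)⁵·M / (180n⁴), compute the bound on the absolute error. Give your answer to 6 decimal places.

0.001783

|E| ≤ (2)⁵·13 / (180·6⁴) = 416/233280 = 0.001783.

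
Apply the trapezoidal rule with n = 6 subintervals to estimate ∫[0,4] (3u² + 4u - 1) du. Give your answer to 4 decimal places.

h = (4 − 0)/6 = 0.666667.
Nodes u₀,…,u₆ = 0, 0.666667, 1.333333, 2, 2.666667, 3.333333, 4.
f(u) = 3u² + 4u - 1: f₀=-1, f₁=3, f₂=9.666667, f₃=19, f₄=31, f₅=45.666667, f₆=63.
(h/2)·[f₀ + 2f₁ + 2f₂ + 2f₃ + 2f₄ + 2f₅ + f₆] = 0.333333·(278.666667) = 92.8889.

92.8889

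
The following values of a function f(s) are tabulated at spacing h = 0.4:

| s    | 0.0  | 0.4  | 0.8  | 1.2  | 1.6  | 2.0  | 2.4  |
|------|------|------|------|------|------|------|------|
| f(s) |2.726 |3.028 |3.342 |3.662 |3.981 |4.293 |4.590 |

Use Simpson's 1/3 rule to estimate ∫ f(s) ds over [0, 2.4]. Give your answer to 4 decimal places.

h = 0.4, n = 6.
(h/3)·[y₀ + 4y₁ + 2y₂ + 4y₃ + 2y₄ + 4y₅ + y₆] = 0.133333·(65.894) = 8.7859.

8.7859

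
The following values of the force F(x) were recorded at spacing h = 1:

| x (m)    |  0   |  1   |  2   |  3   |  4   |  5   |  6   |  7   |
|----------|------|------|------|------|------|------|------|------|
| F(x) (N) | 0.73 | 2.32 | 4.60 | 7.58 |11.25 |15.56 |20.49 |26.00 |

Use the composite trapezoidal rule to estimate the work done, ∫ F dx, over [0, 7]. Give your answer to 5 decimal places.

75.16500

h = 1, n = 7.
(h/2)·[y₀ + 2y₁ + 2y₂ + 2y₃ + 2y₄ + 2y₅ + 2y₆ + y₇] = 0.5·(150.33) = 75.16500.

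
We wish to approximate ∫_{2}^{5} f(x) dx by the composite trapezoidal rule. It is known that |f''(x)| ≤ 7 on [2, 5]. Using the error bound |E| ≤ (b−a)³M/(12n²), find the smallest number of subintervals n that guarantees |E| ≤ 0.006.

52

Need 189/(12n²) ≤ 0.006.
n² ≥ 189/(12·0.006) = 2625 ⇒ n ≥ 51.2348, so the smallest n is 52.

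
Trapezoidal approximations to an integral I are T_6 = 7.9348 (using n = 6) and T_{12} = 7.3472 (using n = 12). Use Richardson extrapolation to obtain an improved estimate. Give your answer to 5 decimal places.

7.15133

R = (4·T_{12} − T_6) / 3 = (4·7.3472 − 7.9348)/3 = (21.4540)/3 = 7.15133.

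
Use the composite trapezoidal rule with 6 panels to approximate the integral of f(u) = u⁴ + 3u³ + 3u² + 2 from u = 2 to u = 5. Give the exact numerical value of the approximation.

1212.40625

h = (5 − 2)/6 = 0.5.
Nodes u₀,…,u₆ = 2, 2.5, 3, 3.5, 4, 4.5, 5.
f(u) = u⁴ + 3u³ + 3u² + 2: f₀=54, f₁=106.6875, f₂=191, f₃=317.4375, f₄=498, f₅=746.1875, f₆=1077.
(h/2)·[f₀ + 2f₁ + 2f₂ + 2f₃ + 2f₄ + 2f₅ + f₆] = 0.25·(4849.625) = 1212.40625.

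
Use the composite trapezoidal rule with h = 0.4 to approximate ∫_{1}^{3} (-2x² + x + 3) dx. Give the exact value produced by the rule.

-7.44

h = (3 − 1)/5 = 0.4.
Nodes x₀,…,x₅ = 1, 1.4, 1.8, 2.2, 2.6, 3.
f(x) = -2x² + x + 3: f₀=2, f₁=0.48, f₂=-1.68, f₃=-4.48, f₄=-7.92, f₅=-12.
(h/2)·[f₀ + 2f₁ + 2f₂ + 2f₃ + 2f₄ + f₅] = 0.2·(-37.2) = -7.44.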